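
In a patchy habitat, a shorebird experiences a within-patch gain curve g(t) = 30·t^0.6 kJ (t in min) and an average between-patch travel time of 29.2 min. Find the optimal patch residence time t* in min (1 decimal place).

43.8 min

By the marginal value theorem, leave when the instantaneous gain rate g'(t) equals the habitat-wide average g(t)/(T + t).
g'(t) = 0.6·30·t^-0.4. Setting 0.6·30·t^-0.4 = 30·t^0.6/(29.2+t) gives 0.6(29.2+t) = t, so 0.40·t = 0.6×29.2.
t* = 0.6×29.2/0.40 = 43.8 min.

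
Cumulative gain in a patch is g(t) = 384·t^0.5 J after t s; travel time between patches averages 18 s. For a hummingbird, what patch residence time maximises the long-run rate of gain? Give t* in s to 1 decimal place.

By the marginal value theorem, leave when the instantaneous gain rate g'(t) equals the habitat-wide average g(t)/(T + t).
g'(t) = 0.5·384·t^-0.5. Setting 0.5·384·t^-0.5 = 384·t^0.5/(18+t) gives 0.5(18+t) = t, so 0.50·t = 0.5×18.
t* = 0.5×18/0.50 = 18 s.

18.0 s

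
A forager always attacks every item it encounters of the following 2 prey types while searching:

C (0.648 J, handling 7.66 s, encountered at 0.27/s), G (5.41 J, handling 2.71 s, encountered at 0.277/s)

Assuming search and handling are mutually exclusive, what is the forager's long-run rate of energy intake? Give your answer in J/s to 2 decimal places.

0.44 J/s

Energy encountered per unit search time: 0.27×0.648 + 0.277×5.41 = 1.674 J/s.
Handling time per unit search time: 0.27×7.66 + 0.277×2.71 = 2.819.
Rate = 1.674/(1 + 2.819) = 0.4382 J/s.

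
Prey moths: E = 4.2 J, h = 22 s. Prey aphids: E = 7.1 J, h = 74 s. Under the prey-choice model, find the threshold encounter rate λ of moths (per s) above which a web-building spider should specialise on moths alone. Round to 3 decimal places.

0.046 per s

At the threshold, the rate on moths alone equals the profitability of aphids: λ·4.2/(1 + λ·22) = 7.1/74 = 0.09595.
Rearranging, λ(4.2 − 0.09595×22) = 0.09595, so λ = 0.09595/2.089 = 0.04592 per s.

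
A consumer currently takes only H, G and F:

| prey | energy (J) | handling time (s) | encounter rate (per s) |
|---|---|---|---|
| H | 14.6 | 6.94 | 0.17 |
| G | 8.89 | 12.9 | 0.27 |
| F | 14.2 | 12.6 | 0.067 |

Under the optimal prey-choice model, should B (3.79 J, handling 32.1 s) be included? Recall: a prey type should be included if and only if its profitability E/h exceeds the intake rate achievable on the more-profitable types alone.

No

Intake rate on the current diet: R = (0.17×14.6 + 0.27×8.89 + 0.067×14.2) / (1 + 0.17×6.94 + 0.27×12.9 + 0.067×12.6) = 5.834/6.507 = 0.8965 J/s.
B: E/h = 3.79/32.1 = 0.1181 J/s.
Since 0.1181 < R, time spent handling B is better spent searching.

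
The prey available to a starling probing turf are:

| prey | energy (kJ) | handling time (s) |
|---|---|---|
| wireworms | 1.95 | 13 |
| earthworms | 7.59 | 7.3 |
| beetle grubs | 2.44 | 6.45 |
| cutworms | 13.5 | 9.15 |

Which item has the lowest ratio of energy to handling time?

Profitability E/h (kJ/s): wireworms = 1.95/13 = 0.15, earthworms = 7.59/7.3 = 1.04, beetle grubs = 2.44/6.45 = 0.378, cutworms = 13.5/9.15 = 1.48.
Ranked: cutworms > earthworms > beetle grubs > wireworms.

wireworms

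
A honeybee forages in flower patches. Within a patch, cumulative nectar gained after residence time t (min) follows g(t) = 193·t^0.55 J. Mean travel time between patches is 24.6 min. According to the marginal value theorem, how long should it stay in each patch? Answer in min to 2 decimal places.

30.07 min

Optimal t* satisfies g'(t*) = g(t*)/(T + t*).
g'(t) = 0.55·193·t^-0.45. Setting 0.55·193·t^-0.45 = 193·t^0.55/(24.6+t) gives 0.55(24.6+t) = t, so 0.45·t = 0.55×24.6.
t* = 0.55×24.6/0.45 = 30.07 min.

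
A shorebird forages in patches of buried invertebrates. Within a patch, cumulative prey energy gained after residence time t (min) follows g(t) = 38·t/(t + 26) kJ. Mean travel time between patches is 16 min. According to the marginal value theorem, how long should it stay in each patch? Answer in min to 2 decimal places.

Maximise g(t)/(T+t): set derivative to zero → g'(t)(T+t) = g(t).
g'(t) = 38·26/(t + 26)². Setting 38·26/(t+26)² = 38t/[(t+26)(16+t)] gives 26(16+t) = t(t+26), so t² = 26×16 = 416.
t* = √416 = 20.4 min.

20.40 min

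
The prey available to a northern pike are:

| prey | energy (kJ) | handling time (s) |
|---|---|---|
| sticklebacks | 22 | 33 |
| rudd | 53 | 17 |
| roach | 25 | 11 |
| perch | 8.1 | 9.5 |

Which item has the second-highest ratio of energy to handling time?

roach

In descending order of E/h:
rudd: 53/17 = 3.12 kJ/s
roach: 25/11 = 2.27 kJ/s
perch: 8.1/9.5 = 0.853 kJ/s
sticklebacks: 22/33 = 0.667 kJ/s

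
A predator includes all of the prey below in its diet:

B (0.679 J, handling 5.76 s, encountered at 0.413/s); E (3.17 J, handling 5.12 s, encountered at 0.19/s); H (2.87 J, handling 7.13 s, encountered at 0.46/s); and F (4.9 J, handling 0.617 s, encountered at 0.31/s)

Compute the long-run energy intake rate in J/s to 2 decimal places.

R = Σλ_iE_i / (1 + Σλ_ih_i)
Numerator: 0.413×0.679 + 0.19×3.17 + 0.46×2.87 + 0.31×4.9 = 3.722
Denominator: 1 + 0.413×5.76 + 0.19×5.12 + 0.46×7.13 + 0.31×0.617 = 7.823
R = 3.722/7.823 = 0.4758 J/s

0.48 J/s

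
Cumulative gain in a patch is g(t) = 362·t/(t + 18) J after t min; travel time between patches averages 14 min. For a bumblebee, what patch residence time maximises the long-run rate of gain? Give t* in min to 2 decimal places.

Optimal t* satisfies g'(t*) = g(t*)/(T + t*).
g'(t) = 362·18/(t + 18)². Setting 362·18/(t+18)² = 362t/[(t+18)(14+t)] gives 18(14+t) = t(t+18), so t² = 18×14 = 252.
t* = √252 = 15.87 min.

15.87 min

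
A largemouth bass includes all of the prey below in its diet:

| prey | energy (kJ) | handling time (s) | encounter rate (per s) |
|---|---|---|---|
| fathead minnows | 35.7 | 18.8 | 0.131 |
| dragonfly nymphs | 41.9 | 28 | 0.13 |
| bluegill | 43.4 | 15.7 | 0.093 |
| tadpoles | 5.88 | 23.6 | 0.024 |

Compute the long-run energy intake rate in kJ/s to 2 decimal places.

R = Σλ_iE_i / (1 + Σλ_ih_i)
Numerator: 0.131×35.7 + 0.13×41.9 + 0.093×43.4 + 0.024×5.88 = 14.3
Denominator: 1 + 0.131×18.8 + 0.13×28 + 0.093×15.7 + 0.024×23.6 = 9.129
R = 14.3/9.129 = 1.566 kJ/s

1.57 kJ/s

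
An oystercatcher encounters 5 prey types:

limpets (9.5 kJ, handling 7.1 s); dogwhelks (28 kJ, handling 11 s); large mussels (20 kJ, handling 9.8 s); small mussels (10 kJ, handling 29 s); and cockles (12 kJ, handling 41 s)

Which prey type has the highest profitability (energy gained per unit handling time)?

dogwhelks

In descending order of E/h:
dogwhelks: 28/11 = 2.55 kJ/s
large mussels: 20/9.8 = 2.04 kJ/s
limpets: 9.5/7.1 = 1.34 kJ/s
small mussels: 10/29 = 0.345 kJ/s
cockles: 12/41 = 0.293 kJ/s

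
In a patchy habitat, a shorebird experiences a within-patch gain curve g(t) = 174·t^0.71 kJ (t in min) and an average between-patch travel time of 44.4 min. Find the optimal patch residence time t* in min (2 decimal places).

By the marginal value theorem, leave when the instantaneous gain rate g'(t) equals the habitat-wide average g(t)/(T + t).
g'(t) = 0.71·174·t^-0.29. Setting 0.71·174·t^-0.29 = 174·t^0.71/(44.4+t) gives 0.71(44.4+t) = t, so 0.29·t = 0.71×44.4.
t* = 0.71×44.4/0.29 = 108.7 min.

108.70 min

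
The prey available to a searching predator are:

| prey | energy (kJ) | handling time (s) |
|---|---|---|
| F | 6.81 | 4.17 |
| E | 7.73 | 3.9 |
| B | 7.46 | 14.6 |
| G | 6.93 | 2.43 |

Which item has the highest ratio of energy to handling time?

G

In descending order of E/h:
G: 6.93/2.43 = 2.85 kJ/s
E: 7.73/3.9 = 1.98 kJ/s
F: 6.81/4.17 = 1.63 kJ/s
B: 7.46/14.6 = 0.511 kJ/s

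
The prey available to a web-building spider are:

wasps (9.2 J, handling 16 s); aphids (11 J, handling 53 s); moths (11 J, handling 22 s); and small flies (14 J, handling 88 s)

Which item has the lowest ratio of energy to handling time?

In descending order of E/h:
wasps: 9.2/16 = 0.575 J/s
moths: 11/22 = 0.5 J/s
aphids: 11/53 = 0.208 J/s
small flies: 14/88 = 0.159 J/s

small flies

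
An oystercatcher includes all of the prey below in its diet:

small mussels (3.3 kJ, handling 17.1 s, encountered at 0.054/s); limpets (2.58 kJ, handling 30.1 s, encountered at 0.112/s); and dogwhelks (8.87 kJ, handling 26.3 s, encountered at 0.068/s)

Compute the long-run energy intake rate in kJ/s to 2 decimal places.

0.15 kJ/s

Energy encountered per unit search time: 0.054×3.3 + 0.112×2.58 + 0.068×8.87 = 1.07 kJ/s.
Handling time per unit search time: 0.054×17.1 + 0.112×30.1 + 0.068×26.3 = 6.083.
Rate = 1.07/(1 + 6.083) = 0.1511 kJ/s.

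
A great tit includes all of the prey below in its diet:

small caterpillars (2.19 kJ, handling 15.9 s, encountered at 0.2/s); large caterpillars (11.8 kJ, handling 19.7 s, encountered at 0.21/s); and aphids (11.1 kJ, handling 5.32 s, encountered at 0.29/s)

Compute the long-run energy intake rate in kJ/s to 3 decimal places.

R = (0.2×2.19 + 0.21×11.8 + 0.29×11.1) / (1 + 0.2×15.9 + 0.21×19.7 + 0.29×5.32) = 6.135/9.86 = 0.6222 kJ/s.

0.622 kJ/s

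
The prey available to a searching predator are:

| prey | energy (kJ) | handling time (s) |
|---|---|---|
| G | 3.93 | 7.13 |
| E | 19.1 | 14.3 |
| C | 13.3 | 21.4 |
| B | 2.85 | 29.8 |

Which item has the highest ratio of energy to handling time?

Profitability E/h (kJ/s): G = 3.93/7.13 = 0.551, E = 19.1/14.3 = 1.34, C = 13.3/21.4 = 0.621, B = 2.85/29.8 = 0.0956.
Ranked: E > C > G > B.

E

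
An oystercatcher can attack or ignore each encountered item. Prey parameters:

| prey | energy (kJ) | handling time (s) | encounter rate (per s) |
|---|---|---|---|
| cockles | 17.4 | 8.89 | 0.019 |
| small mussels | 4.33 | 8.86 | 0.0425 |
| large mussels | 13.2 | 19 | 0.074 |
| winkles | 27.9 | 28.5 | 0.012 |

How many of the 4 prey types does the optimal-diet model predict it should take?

3

Profitabilities (E/h, kJ/s): cockles 1.96, winkles 0.979, large mussels 0.695, small mussels 0.489. Add prey in this order while the next type's profitability exceeds the intake rate on those already taken.
Rate on top 1: 0.2828. winkles: 0.979 > 0.2828 → include.
Rate on top 2: 0.4404. large mussels: 0.695 > 0.4404 → include.
Rate on top 3: 0.563. small mussels: 0.489 < 0.563 → exclude; stop.
Optimal diet: cockles, winkles, large mussels — 3 of 4 types.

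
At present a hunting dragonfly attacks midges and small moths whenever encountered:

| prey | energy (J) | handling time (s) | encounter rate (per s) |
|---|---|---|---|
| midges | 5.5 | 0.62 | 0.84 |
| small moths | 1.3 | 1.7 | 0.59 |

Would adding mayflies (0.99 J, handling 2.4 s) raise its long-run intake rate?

No

Current rate: (0.84×5.5 + 0.59×1.3)/(1 + 0.84×0.62 + 0.59×1.7) = 2.134 J/s.
mayflies: E/h = 0.99/2.4 = 0.4125 J/s.
0.4125 < 2.134, so adding mayflies would lower the average — exclude it.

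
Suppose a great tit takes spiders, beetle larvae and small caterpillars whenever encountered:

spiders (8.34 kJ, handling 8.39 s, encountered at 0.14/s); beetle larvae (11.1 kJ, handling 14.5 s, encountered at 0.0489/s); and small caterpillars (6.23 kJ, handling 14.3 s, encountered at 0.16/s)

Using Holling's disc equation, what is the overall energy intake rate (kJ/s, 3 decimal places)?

R = (0.14×8.34 + 0.0489×11.1 + 0.16×6.23) / (1 + 0.14×8.39 + 0.0489×14.5 + 0.16×14.3) = 2.707/5.172 = 0.5235 kJ/s.

0.523 kJ/s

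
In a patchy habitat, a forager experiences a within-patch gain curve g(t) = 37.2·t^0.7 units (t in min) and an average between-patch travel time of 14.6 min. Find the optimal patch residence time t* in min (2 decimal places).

34.07 min

By the marginal value theorem, leave when the instantaneous gain rate g'(t) equals the habitat-wide average g(t)/(T + t).
g'(t) = 0.7·37.2·t^-0.3. Setting 0.7·37.2·t^-0.3 = 37.2·t^0.7/(14.6+t) gives 0.7(14.6+t) = t, so 0.30·t = 0.7×14.6.
t* = 0.7×14.6/0.30 = 34.07 min.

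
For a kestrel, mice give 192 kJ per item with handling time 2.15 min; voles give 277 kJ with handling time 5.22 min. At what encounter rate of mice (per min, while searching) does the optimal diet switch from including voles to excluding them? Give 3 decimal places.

Drop voles once their profitability E₂/h₂ falls below the rate achievable on mice alone: E₂/h₂ = λE₁/(1 + λh₁).
Solve for λ: λE₁h₂ = E₂(1 + λh₁) → λ(E₁h₂ − E₂h₁) = E₂ → λ = E₂/(E₁h₂ − E₂h₁).
λ = 277/(192×5.22 − 277×2.15) = 277/406.7 = 0.6811 per min.

0.681 per min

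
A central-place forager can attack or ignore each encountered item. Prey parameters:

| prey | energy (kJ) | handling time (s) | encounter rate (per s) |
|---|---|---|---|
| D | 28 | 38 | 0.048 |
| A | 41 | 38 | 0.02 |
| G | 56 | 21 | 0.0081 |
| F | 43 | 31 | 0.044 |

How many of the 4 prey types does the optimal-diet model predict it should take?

3

Profitabilities (E/h, kJ/s): G 2.67, F 1.39, A 1.08, D 0.737. Add prey in this order while the next type's profitability exceeds the intake rate on those already taken.
Rate on top 1: 0.3877. F: 1.39 > 0.3877 → include.
Rate on top 2: 0.9256. A: 1.08 > 0.9256 → include.
Rate on top 3: 0.961. D: 0.737 < 0.961 → exclude; stop.
Optimal diet: G, F, A — 3 of 4 types.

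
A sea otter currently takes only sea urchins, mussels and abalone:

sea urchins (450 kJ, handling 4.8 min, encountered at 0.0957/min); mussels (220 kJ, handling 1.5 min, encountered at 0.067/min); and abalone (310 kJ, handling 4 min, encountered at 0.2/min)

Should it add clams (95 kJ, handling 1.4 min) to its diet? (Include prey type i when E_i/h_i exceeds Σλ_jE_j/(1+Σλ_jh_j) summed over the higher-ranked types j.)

Yes

Intake rate on the current diet: R = (0.0957×450 + 0.067×220 + 0.2×310) / (1 + 0.0957×4.8 + 0.067×1.5 + 0.2×4) = 119.8/2.36 = 50.77 kJ/min.
clams: E/h = 95/1.4 = 67.86 kJ/min.
Since 67.86 > R, including clams increases the long-run rate.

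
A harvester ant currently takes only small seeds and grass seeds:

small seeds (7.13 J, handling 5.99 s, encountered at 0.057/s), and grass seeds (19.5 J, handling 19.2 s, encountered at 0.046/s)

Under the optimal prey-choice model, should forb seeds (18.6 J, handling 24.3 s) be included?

Yes

Intake rate on the current diet: R = (0.057×7.13 + 0.046×19.5) / (1 + 0.057×5.99 + 0.046×19.2) = 1.303/2.225 = 0.5859 J/s.
forb seeds: E/h = 18.6/24.3 = 0.7654 J/s.
0.7654 > 0.5859, so adding forb seeds raises the average — include it.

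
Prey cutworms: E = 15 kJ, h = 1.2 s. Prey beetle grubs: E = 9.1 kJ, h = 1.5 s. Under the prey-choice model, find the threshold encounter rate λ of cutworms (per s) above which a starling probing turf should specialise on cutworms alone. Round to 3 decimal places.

At the threshold, the rate on cutworms alone equals the profitability of beetle grubs: λ·15/(1 + λ·1.2) = 9.1/1.5 = 6.067.
Rearranging, λ(15 − 6.067×1.2) = 6.067, so λ = 6.067/7.72 = 0.7858 per s.

0.786 per s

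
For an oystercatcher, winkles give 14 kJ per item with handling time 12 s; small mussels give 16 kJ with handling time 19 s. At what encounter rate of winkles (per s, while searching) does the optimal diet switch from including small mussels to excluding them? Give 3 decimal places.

Drop small mussels once their profitability E₂/h₂ falls below the rate achievable on winkles alone: E₂/h₂ = λE₁/(1 + λh₁).
Solve for λ: λE₁h₂ = E₂(1 + λh₁) → λ(E₁h₂ − E₂h₁) = E₂ → λ = E₂/(E₁h₂ − E₂h₁).
λ = 16/(14×19 − 16×12) = 16/74 = 0.2162 per s.

0.216 per s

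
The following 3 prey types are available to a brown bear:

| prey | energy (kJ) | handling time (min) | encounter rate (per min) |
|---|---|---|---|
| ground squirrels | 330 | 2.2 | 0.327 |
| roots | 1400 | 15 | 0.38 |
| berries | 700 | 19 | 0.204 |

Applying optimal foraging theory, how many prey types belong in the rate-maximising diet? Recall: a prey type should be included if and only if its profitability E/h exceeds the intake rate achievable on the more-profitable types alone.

Profitabilities (E/h, kJ/min): ground squirrels 150, roots 93.3, berries 36.8. Add prey in this order while the next type's profitability exceeds the intake rate on those already taken.
Rate on top 1: 62.76. roots: 93.3 > 62.76 → include.
Rate on top 2: 86.25. berries: 36.8 < 86.25 → exclude; stop.
Optimal diet: ground squirrels, roots — 2 of 3 types.

2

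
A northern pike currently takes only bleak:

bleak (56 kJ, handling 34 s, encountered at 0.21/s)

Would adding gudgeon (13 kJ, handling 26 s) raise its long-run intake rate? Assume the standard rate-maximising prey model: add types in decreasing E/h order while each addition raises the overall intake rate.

No

Intake rate on the current diet: R = (0.21×56) / (1 + 0.21×34) = 11.76/8.14 = 1.445 kJ/s.
Profitability of gudgeon: 13/26 = 0.5 kJ/s.
0.5 < 1.445, so adding gudgeon would lower the average — exclude it.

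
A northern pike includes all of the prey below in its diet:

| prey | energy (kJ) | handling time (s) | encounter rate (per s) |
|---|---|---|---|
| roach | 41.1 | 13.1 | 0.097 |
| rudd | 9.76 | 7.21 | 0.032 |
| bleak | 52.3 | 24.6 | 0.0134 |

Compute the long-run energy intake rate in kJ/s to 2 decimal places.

1.77 kJ/s

R = Σλ_iE_i / (1 + Σλ_ih_i)
Numerator: 0.097×41.1 + 0.032×9.76 + 0.0134×52.3 = 5
Denominator: 1 + 0.097×13.1 + 0.032×7.21 + 0.0134×24.6 = 2.831
R = 5/2.831 = 1.766 kJ/s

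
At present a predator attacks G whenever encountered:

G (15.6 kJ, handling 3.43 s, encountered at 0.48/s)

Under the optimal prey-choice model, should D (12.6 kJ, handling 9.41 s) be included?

Intake rate on the current diet: R = (0.48×15.6) / (1 + 0.48×3.43) = 7.488/2.646 = 2.83 kJ/s.
D: E/h = 12.6/9.41 = 1.339 kJ/s.
Since 1.339 < R, time spent handling D is better spent searching.

No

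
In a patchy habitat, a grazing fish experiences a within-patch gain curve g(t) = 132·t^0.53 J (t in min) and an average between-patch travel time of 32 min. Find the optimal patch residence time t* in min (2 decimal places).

36.09 min

Optimal t* satisfies g'(t*) = g(t*)/(T + t*).
g'(t) = 0.53·132·t^-0.47. Setting 0.53·132·t^-0.47 = 132·t^0.53/(32+t) gives 0.53(32+t) = t, so 0.47·t = 0.53×32.
t* = 0.53×32/0.47 = 36.09 min.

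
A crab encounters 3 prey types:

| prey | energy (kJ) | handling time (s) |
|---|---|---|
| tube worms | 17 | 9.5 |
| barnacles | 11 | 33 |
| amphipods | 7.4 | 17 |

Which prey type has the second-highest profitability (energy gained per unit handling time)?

Profitability E/h (kJ/s): tube worms = 17/9.5 = 1.79, barnacles = 11/33 = 0.333, amphipods = 7.4/17 = 0.435.
Ranked: tube worms > amphipods > barnacles.

amphipods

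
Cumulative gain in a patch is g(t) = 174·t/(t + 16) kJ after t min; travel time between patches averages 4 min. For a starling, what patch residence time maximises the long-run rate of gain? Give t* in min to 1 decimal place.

8.0 min

By the marginal value theorem, leave when the instantaneous gain rate g'(t) equals the habitat-wide average g(t)/(T + t).
g'(t) = 174·16/(t + 16)². Setting 174·16/(t+16)² = 174t/[(t+16)(4+t)] gives 16(4+t) = t(t+16), so t² = 16×4 = 64.
t* = √64 = 8 min.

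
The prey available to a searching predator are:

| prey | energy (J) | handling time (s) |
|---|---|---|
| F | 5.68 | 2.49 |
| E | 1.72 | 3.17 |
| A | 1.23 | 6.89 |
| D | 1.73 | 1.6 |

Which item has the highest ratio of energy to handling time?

F

Profitability E/h (J/s): F = 5.68/2.49 = 2.28, E = 1.72/3.17 = 0.543, A = 1.23/6.89 = 0.179, D = 1.73/1.6 = 1.08.
Ranked: F > D > E > A.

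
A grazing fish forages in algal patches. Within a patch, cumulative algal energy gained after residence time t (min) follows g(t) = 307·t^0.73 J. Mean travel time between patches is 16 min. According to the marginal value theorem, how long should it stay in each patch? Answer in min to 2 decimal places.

43.26 min

Optimal t* satisfies g'(t*) = g(t*)/(T + t*).
g'(t) = 0.73·307·t^-0.27. Setting 0.73·307·t^-0.27 = 307·t^0.73/(16+t) gives 0.73(16+t) = t, so 0.27·t = 0.73×16.
t* = 0.73×16/0.27 = 43.26 min.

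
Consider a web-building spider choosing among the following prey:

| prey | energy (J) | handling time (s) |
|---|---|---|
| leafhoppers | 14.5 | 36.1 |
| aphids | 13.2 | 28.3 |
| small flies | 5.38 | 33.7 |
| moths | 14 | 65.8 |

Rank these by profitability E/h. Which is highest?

aphids

Profitability E/h (J/s): leafhoppers = 14.5/36.1 = 0.402, aphids = 13.2/28.3 = 0.466, small flies = 5.38/33.7 = 0.16, moths = 14/65.8 = 0.213.
Ranked: aphids > leafhoppers > moths > small flies.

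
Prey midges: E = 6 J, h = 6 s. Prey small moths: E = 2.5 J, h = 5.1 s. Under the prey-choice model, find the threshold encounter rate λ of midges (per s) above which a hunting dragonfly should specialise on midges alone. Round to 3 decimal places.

Drop small moths once their profitability E₂/h₂ falls below the rate achievable on midges alone: E₂/h₂ = λE₁/(1 + λh₁).
Solve for λ: λE₁h₂ = E₂(1 + λh₁) → λ(E₁h₂ − E₂h₁) = E₂ → λ = E₂/(E₁h₂ − E₂h₁).
λ = 2.5/(6×5.1 − 2.5×6) = 2.5/15.6 = 0.1603 per s.

0.160 per s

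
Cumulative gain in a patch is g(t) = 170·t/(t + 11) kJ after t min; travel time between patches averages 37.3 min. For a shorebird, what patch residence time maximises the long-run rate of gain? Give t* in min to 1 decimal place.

20.3 min

Maximise g(t)/(T+t): set derivative to zero → g'(t)(T+t) = g(t).
g'(t) = 170·11/(t + 11)². Setting 170·11/(t+11)² = 170t/[(t+11)(37.3+t)] gives 11(37.3+t) = t(t+11), so t² = 11×37.3 = 410.3.
t* = √410.3 = 20.26 min.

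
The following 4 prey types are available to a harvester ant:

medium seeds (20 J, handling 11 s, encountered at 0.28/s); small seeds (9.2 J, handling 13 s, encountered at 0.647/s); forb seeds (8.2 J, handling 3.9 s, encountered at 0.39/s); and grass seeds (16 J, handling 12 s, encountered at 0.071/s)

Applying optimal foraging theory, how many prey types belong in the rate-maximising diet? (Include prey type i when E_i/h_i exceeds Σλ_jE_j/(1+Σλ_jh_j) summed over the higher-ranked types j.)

2

Rank by E/h (J/s): forb seeds 2.1, medium seeds 1.82, grass seeds 1.33, small seeds 0.708. Include each in turn until the next type's E/h falls below the running intake rate.
Rate on top 1: 1.269. medium seeds: 1.82 > 1.269 → include.
Rate on top 2: 1.571. grass seeds: 1.33 < 1.571 → exclude; stop.
Optimal diet: forb seeds, medium seeds — 2 of 4 types.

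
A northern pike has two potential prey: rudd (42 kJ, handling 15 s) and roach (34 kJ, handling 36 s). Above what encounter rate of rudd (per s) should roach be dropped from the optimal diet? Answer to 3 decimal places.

0.034 per s

The zero-one rule: include roach iff E₂/h₂ > λE₁/(1+λh₁). Equality gives the switch point.
λE₁h₂ = E₂ + λE₂h₁ ⇒ λ = E₂/(E₁h₂ − E₂h₁) = 34/(1512 − 510) = 0.03393 per s.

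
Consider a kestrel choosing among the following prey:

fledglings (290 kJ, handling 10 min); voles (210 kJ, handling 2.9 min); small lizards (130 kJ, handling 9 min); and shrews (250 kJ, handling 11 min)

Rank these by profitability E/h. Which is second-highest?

Profitability E/h (kJ/min): fledglings = 290/10 = 29, voles = 210/2.9 = 72.4, small lizards = 130/9 = 14.4, shrews = 250/11 = 22.7.
Ranked: voles > fledglings > shrews > small lizards.

fledglings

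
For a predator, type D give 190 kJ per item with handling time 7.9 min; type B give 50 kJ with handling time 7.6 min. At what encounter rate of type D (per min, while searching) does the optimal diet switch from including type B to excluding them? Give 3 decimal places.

0.048 per min

At the threshold, the rate on type D alone equals the profitability of type B: λ·190/(1 + λ·7.9) = 50/7.6 = 6.579.
Rearranging, λ(190 − 6.579×7.9) = 6.579, so λ = 6.579/138 = 0.04766 per min.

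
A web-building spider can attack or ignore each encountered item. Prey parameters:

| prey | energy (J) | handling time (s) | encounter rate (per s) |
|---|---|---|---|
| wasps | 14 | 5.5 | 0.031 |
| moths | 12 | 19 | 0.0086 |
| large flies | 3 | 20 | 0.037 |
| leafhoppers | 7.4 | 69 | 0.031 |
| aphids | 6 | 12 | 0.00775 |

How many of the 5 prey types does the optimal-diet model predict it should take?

3

Rank by E/h (J/s): wasps 2.55, moths 0.632, aphids 0.5, large flies 0.15, leafhoppers 0.107. Include each in turn until the next type's E/h falls below the running intake rate.
Rate on top 1: 0.3708. moths: 0.632 > 0.3708 → include.
Rate on top 2: 0.4027. aphids: 0.5 > 0.4027 → include.
Rate on top 3: 0.4091. large flies: 0.15 < 0.4091 → exclude; stop.
Optimal diet: wasps, moths, aphids — 3 of 5 types.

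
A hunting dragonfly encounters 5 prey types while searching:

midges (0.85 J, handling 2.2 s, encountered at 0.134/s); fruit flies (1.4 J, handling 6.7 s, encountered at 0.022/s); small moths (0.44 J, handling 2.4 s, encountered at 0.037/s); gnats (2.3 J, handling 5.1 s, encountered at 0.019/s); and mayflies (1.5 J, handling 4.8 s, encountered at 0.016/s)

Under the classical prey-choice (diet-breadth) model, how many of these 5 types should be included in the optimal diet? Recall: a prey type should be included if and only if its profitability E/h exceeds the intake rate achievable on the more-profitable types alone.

E/h in descending order: gnats 0.451, midges 0.386, mayflies 0.312, fruit flies 0.209, small moths 0.183 J/s. The optimal diet is the largest prefix of this list for which every included type satisfies E_i/h_i > R on the types above it.
Rate on top 1: 0.03984. midges: 0.386 > 0.03984 → include.
Rate on top 2: 0.1132. mayflies: 0.312 > 0.1132 → include.
Rate on top 3: 0.1237. fruit flies: 0.209 > 0.1237 → include.
Rate on top 4: 0.1314. small moths: 0.183 > 0.1314 → include.
Optimal diet: gnats, midges, mayflies, fruit flies, small moths — 5 of 5 types.

5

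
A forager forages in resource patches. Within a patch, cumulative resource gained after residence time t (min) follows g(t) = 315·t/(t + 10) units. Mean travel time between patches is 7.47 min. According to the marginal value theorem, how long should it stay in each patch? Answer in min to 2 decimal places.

By the marginal value theorem, leave when the instantaneous gain rate g'(t) equals the habitat-wide average g(t)/(T + t).
g'(t) = 315·10/(t + 10)². Setting 315·10/(t+10)² = 315t/[(t+10)(7.47+t)] gives 10(7.47+t) = t(t+10), so t² = 10×7.47 = 74.7.
t* = √74.7 = 8.643 min.

8.64 min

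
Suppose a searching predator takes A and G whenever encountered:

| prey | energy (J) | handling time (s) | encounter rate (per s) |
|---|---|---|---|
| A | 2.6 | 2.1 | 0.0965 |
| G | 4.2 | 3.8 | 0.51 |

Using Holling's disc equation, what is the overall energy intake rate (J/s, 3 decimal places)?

0.762 J/s

R = (0.0965×2.6 + 0.51×4.2) / (1 + 0.0965×2.1 + 0.51×3.8) = 2.393/3.141 = 0.7619 J/s.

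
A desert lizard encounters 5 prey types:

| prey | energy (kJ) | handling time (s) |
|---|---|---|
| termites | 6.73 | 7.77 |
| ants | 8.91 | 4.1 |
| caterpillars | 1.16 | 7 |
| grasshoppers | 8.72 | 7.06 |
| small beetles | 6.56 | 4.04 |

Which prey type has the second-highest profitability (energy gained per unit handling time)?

Profitability E/h (kJ/s): termites = 6.73/7.77 = 0.866, ants = 8.91/4.1 = 2.17, caterpillars = 1.16/7 = 0.166, grasshoppers = 8.72/7.06 = 1.24, small beetles = 6.56/4.04 = 1.62.
Ranked: ants > small beetles > grasshoppers > termites > caterpillars.

small beetles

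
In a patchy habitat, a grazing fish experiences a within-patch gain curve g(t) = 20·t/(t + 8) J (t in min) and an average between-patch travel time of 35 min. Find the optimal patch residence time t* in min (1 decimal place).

Optimal t* satisfies g'(t*) = g(t*)/(T + t*).
g'(t) = 20·8/(t + 8)². Setting 20·8/(t+8)² = 20t/[(t+8)(35+t)] gives 8(35+t) = t(t+8), so t² = 8×35 = 280.
t* = √280 = 16.73 min.

16.7 min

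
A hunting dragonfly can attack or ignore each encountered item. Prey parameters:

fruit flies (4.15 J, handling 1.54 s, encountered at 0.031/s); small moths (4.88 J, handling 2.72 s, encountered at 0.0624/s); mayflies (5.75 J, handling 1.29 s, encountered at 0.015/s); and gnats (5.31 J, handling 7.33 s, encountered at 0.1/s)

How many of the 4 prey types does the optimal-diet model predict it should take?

4

Rank by E/h (J/s): mayflies 4.46, fruit flies 2.69, small moths 1.79, gnats 0.724. Include each in turn until the next type's E/h falls below the running intake rate.
Rate on top 1: 0.08461. fruit flies: 2.69 > 0.08461 → include.
Rate on top 2: 0.2014. small moths: 1.79 > 0.2014 → include.
Rate on top 3: 0.42. gnats: 0.724 > 0.42 → include.
Optimal diet: mayflies, fruit flies, small moths, gnats — 4 of 4 types.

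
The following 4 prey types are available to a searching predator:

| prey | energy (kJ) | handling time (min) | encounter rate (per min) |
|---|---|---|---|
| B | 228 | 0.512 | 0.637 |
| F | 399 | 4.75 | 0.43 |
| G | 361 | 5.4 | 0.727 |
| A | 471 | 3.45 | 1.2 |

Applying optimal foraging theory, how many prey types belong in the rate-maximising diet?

2

Rank by E/h (kJ/min): B 445, A 137, F 84, G 66.9. Include each in turn until the next type's E/h falls below the running intake rate.
Rate on top 1: 109.5. A: 137 > 109.5 → include.
Rate on top 2: 130. F: 84 < 130 → exclude; stop.
Optimal diet: B, A — 2 of 4 types.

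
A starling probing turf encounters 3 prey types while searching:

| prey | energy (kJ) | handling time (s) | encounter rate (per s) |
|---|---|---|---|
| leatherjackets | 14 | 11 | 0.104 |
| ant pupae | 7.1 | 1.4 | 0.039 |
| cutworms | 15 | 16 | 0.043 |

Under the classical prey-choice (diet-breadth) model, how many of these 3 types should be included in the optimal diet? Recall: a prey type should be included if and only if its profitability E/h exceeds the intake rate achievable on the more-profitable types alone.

Profitabilities (E/h, kJ/s): ant pupae 5.07, leatherjackets 1.27, cutworms 0.938. Add prey in this order while the next type's profitability exceeds the intake rate on those already taken.
Rate on top 1: 0.2626. leatherjackets: 1.27 > 0.2626 → include.
Rate on top 2: 0.7882. cutworms: 0.938 > 0.7882 → include.
Optimal diet: ant pupae, leatherjackets, cutworms — 3 of 3 types.

3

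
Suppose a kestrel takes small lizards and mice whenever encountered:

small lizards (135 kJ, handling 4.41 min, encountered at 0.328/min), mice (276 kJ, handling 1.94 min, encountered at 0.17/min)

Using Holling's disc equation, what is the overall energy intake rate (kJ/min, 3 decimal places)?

32.850 kJ/min

Energy encountered per unit search time: 0.328×135 + 0.17×276 = 91.2 kJ/min.
Handling time per unit search time: 0.328×4.41 + 0.17×1.94 = 1.776.
Rate = 91.2/(1 + 1.776) = 32.85 kJ/min.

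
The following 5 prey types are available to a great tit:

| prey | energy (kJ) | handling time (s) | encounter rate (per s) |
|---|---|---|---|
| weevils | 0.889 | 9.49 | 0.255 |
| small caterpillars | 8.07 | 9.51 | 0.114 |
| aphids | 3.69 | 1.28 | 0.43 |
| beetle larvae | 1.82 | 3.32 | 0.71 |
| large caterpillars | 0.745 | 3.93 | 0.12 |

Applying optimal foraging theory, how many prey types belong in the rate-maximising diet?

Profitabilities (E/h, kJ/s): aphids 2.88, small caterpillars 0.849, beetle larvae 0.548, large caterpillars 0.19, weevils 0.0937. Add prey in this order while the next type's profitability exceeds the intake rate on those already taken.
Rate on top 1: 1.023. small caterpillars: 0.849 < 1.023 → exclude; stop.
Optimal diet: aphids — 1 of 5 types.

1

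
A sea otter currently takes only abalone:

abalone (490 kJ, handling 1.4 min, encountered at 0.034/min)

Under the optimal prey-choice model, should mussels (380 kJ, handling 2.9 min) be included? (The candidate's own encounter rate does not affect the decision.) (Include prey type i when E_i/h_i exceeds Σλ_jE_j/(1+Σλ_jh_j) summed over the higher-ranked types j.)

On abalone alone, R = ΣλE/(1+Σλh) = 16.66/1.048 = 15.9 kJ/min.
mussels: E/h = 380/2.9 = 131 kJ/min.
131 > 15.9, so adding mussels raises the average — include it.

Yes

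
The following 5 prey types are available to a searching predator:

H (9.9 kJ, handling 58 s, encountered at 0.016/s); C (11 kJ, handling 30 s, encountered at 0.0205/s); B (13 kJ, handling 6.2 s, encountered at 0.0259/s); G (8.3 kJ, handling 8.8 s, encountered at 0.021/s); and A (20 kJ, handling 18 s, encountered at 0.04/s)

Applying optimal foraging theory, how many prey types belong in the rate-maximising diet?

Rank by E/h (kJ/s): B 2.1, A 1.11, G 0.943, C 0.367, H 0.171. Include each in turn until the next type's E/h falls below the running intake rate.
Rate on top 1: 0.2901. A: 1.11 > 0.2901 → include.
Rate on top 2: 0.6044. G: 0.943 > 0.6044 → include.
Rate on top 3: 0.6348. C: 0.367 < 0.6348 → exclude; stop.
Optimal diet: B, A, G — 3 of 5 types.

3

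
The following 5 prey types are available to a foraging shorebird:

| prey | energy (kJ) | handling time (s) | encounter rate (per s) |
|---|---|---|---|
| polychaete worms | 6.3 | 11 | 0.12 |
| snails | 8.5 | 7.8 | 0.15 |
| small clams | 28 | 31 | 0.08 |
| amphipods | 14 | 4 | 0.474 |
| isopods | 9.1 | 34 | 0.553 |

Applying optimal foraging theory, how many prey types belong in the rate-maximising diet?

1

Rank by E/h (kJ/s): amphipods 3.5, snails 1.09, small clams 0.903, polychaete worms 0.573, isopods 0.268. Include each in turn until the next type's E/h falls below the running intake rate.
Rate on top 1: 2.291. snails: 1.09 < 2.291 → exclude; stop.
Optimal diet: amphipods — 1 of 5 types.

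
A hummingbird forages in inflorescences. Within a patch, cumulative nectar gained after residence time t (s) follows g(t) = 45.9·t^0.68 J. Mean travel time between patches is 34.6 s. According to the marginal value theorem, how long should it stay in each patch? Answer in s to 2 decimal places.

Maximise g(t)/(T+t): set derivative to zero → g'(t)(T+t) = g(t).
g'(t) = 0.68·45.9·t^-0.32. Setting 0.68·45.9·t^-0.32 = 45.9·t^0.68/(34.6+t) gives 0.68(34.6+t) = t, so 0.32·t = 0.68×34.6.
t* = 0.68×34.6/0.32 = 73.53 s.

73.53 s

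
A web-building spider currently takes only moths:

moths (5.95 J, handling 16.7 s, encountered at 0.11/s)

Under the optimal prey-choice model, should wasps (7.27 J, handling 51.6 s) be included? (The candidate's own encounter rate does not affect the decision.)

No

Intake rate on the current diet: R = (0.11×5.95) / (1 + 0.11×16.7) = 0.6545/2.837 = 0.2307 J/s.
Profitability of wasps: 7.27/51.6 = 0.1409 J/s.
Since 0.1409 < R, time spent handling wasps is better spent searching.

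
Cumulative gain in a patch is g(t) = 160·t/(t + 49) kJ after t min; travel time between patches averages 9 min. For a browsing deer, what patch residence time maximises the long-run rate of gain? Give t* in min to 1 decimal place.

Optimal t* satisfies g'(t*) = g(t*)/(T + t*).
g'(t) = 160·49/(t + 49)². Setting 160·49/(t+49)² = 160t/[(t+49)(9+t)] gives 49(9+t) = t(t+49), so t² = 49×9 = 441.
t* = √441 = 21 min.

21.0 min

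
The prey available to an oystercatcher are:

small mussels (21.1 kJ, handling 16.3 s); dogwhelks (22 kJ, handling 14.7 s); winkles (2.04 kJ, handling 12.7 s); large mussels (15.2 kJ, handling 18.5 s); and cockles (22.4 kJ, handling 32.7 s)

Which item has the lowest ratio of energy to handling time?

In descending order of E/h:
dogwhelks: 22/14.7 = 1.5 kJ/s
small mussels: 21.1/16.3 = 1.29 kJ/s
large mussels: 15.2/18.5 = 0.822 kJ/s
cockles: 22.4/32.7 = 0.685 kJ/s
winkles: 2.04/12.7 = 0.161 kJ/s

winkles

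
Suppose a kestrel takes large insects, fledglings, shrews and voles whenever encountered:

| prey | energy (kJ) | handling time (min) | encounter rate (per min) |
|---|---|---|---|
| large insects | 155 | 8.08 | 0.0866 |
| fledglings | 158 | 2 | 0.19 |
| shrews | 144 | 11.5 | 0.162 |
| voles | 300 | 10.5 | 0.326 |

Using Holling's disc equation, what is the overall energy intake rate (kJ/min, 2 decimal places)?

22.34 kJ/min

Energy encountered per unit search time: 0.0866×155 + 0.19×158 + 0.162×144 + 0.326×300 = 164.6 kJ/min.
Handling time per unit search time: 0.0866×8.08 + 0.19×2 + 0.162×11.5 + 0.326×10.5 = 6.366.
Rate = 164.6/(1 + 6.366) = 22.34 kJ/min.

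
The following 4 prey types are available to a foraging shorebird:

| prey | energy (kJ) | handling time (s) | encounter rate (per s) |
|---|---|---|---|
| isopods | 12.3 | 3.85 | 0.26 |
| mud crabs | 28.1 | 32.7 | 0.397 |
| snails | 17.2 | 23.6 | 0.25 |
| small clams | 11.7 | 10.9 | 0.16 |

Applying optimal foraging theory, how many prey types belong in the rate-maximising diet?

1

Rank by E/h (kJ/s): isopods 3.19, small clams 1.07, mud crabs 0.859, snails 0.729. Include each in turn until the next type's E/h falls below the running intake rate.
Rate on top 1: 1.598. small clams: 1.07 < 1.598 → exclude; stop.
Optimal diet: isopods — 1 of 4 types.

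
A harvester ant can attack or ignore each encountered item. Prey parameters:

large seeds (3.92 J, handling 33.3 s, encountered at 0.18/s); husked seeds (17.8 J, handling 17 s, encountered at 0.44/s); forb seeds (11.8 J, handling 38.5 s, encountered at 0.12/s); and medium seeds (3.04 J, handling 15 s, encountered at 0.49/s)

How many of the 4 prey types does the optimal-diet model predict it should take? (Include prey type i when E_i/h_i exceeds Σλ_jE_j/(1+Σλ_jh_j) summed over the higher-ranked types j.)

Rank by E/h (J/s): husked seeds 1.05, forb seeds 0.306, medium seeds 0.203, large seeds 0.118. Include each in turn until the next type's E/h falls below the running intake rate.
Rate on top 1: 0.9236. forb seeds: 0.306 < 0.9236 → exclude; stop.
Optimal diet: husked seeds — 1 of 4 types.

1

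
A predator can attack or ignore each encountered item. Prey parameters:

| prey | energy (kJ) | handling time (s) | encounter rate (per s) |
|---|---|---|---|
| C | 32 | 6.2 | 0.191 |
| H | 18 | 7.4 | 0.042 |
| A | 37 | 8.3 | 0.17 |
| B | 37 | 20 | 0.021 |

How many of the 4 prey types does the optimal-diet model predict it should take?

Rank by E/h (kJ/s): C 5.16, A 4.46, H 2.43, B 1.85. Include each in turn until the next type's E/h falls below the running intake rate.
Rate on top 1: 2.798. A: 4.46 > 2.798 → include.
Rate on top 2: 3.45. H: 2.43 < 3.45 → exclude; stop.
Optimal diet: C, A — 2 of 4 types.

2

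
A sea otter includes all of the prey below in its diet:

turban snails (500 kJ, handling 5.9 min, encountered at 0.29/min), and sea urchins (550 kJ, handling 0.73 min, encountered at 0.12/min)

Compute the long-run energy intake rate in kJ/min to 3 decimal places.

75.395 kJ/min

R = Σλ_iE_i / (1 + Σλ_ih_i)
Numerator: 0.29×500 + 0.12×550 = 211
Denominator: 1 + 0.29×5.9 + 0.12×0.73 = 2.799
R = 211/2.799 = 75.39 kJ/min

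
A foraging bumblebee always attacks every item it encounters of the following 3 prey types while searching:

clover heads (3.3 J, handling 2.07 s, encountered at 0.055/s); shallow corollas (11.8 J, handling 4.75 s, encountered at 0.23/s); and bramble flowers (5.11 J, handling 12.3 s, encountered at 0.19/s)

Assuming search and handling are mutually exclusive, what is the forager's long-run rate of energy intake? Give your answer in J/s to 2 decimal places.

0.85 J/s

Energy encountered per unit search time: 0.055×3.3 + 0.23×11.8 + 0.19×5.11 = 3.866 J/s.
Handling time per unit search time: 0.055×2.07 + 0.23×4.75 + 0.19×12.3 = 3.543.
Rate = 3.866/(1 + 3.543) = 0.851 J/s.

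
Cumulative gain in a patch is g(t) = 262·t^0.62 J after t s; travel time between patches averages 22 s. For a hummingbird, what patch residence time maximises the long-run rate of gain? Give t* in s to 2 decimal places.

35.89 s

Maximise g(t)/(T+t): set derivative to zero → g'(t)(T+t) = g(t).
g'(t) = 0.62·262·t^-0.38. Setting 0.62·262·t^-0.38 = 262·t^0.62/(22+t) gives 0.62(22+t) = t, so 0.38·t = 0.62×22.
t* = 0.62×22/0.38 = 35.89 s.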